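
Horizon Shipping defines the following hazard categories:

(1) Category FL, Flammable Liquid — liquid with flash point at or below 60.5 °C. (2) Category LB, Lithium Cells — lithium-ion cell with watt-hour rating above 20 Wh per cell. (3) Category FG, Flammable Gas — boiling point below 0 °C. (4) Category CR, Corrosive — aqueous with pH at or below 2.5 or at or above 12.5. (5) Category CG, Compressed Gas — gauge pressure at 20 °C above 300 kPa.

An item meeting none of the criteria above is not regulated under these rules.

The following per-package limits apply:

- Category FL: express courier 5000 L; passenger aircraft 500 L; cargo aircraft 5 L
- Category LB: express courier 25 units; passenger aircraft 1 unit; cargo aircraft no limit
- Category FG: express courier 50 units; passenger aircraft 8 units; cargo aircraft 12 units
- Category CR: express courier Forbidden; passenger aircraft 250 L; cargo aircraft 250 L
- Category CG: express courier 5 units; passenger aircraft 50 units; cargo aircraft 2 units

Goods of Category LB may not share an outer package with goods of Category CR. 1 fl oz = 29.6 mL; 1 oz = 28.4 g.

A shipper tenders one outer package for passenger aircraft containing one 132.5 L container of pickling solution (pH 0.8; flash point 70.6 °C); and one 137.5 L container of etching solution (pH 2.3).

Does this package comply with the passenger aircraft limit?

No

pH 0.8 meets the Category CR criterion (Corrosive), so the pickling solution is Category CR.
Etching solution: pH 2.3 ≤ 2.5 → Category CR (Corrosive).
Category CR net quantity: 132.5 L + 137.5 L = 270 L.
270 L > 250 L (passenger aircraft limit, Category CR) — over the limit.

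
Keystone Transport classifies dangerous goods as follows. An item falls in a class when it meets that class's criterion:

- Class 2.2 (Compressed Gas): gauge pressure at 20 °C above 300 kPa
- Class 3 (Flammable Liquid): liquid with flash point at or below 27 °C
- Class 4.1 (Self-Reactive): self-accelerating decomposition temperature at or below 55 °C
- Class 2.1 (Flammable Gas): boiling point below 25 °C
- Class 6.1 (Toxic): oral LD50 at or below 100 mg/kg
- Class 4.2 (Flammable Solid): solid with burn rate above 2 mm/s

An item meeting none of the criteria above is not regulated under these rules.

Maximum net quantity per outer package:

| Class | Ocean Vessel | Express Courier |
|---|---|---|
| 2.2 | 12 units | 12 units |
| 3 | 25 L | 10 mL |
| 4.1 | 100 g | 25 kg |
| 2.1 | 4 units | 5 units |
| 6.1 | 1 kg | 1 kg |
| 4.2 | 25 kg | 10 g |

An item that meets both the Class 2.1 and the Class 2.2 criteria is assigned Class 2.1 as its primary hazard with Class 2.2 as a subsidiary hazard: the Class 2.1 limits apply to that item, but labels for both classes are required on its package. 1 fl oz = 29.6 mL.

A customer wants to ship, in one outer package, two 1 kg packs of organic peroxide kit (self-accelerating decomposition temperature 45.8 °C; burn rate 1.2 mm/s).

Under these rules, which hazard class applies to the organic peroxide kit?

Organic peroxide kit: self-accelerating decomposition temperature 45.8 °C ≤ 55 °C → Class 4.1 (Self-Reactive).

Class 4.1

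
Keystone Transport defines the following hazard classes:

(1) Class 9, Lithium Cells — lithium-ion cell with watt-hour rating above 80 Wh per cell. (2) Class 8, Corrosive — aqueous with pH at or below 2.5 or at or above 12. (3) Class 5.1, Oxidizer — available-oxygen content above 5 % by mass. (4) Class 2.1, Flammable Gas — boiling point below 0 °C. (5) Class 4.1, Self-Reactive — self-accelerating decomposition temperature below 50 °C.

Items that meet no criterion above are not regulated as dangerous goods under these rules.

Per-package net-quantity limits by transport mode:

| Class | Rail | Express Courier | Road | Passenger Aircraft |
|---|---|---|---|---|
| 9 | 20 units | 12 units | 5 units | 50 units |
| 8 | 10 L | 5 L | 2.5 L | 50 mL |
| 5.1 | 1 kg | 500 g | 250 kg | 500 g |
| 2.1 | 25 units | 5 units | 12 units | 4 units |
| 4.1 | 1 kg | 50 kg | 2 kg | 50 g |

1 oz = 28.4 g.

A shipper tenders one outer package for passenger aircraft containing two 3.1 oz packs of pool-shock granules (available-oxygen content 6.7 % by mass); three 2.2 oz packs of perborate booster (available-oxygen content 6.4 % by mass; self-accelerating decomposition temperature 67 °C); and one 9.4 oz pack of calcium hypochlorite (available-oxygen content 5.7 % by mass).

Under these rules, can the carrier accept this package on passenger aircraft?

No

Pool-shock granules: available-oxygen content 6.7 % by mass > 5 % by mass → Class 5.1 (Oxidizer).
With available-oxygen content 6.4 % by mass (> 5 % by mass), the perborate booster falls in Class 5.1.
Calcium hypochlorite: available-oxygen content 5.7 % by mass > 5 % by mass → Class 5.1 (Oxidizer).
Total Class 5.1: (two 3.1 oz packs = 176.08 g) + (three 2.2 oz packs = 187.44 g) + (one 9.4 oz pack = 266.96 g) = 630.48 g.
That exceeds the Class 5.1 passenger aircraft limit of 500 g.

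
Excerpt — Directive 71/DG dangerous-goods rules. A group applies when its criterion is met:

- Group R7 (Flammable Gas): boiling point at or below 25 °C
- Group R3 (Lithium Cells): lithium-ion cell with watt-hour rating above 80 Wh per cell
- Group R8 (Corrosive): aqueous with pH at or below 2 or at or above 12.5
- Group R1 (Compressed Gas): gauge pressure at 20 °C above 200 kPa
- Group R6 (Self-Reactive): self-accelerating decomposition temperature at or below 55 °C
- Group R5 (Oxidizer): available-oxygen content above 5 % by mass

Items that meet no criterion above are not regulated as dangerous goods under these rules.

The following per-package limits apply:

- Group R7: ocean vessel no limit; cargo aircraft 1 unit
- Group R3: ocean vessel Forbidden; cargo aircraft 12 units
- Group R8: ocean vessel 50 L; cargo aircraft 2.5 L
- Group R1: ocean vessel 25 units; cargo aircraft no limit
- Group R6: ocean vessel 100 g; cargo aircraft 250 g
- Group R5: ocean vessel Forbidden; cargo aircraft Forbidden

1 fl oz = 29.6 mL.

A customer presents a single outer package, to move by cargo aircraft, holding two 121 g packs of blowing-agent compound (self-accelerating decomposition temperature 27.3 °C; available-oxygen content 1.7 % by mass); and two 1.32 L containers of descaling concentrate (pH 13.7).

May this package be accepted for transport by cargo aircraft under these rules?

No

Self-accelerating decomposition temperature 27.3 °C meets the Group R6 criterion (Self-Reactive), so the blowing-agent compound is Group R6.
Descaling concentrate: pH 13.7 ≥ 12.5 → Group R8 (Corrosive).
Group R6 quantity: two 121 g packs = 242 g.
That is within the Group R6 cargo aircraft limit of 250 g.
Group R8 quantity: two 1.32 L containers = 2.64 L.
2.64 L exceeds the cargo aircraft limit of 2.5 L for Group R8.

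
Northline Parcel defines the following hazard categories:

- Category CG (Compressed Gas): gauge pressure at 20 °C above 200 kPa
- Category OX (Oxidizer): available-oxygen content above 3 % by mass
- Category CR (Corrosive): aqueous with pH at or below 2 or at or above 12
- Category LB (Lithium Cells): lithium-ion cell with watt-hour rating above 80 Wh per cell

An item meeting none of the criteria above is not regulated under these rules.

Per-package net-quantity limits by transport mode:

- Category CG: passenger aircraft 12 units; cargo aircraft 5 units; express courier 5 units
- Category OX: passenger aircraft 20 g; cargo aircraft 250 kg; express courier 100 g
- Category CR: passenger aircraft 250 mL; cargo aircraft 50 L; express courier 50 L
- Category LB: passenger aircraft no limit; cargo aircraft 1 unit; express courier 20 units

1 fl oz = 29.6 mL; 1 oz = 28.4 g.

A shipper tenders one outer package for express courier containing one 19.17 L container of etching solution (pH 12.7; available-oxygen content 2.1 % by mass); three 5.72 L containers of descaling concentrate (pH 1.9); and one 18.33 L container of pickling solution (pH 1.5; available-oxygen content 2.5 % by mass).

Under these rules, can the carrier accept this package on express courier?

No

The etching solution has pH 12.7, which is ≥ 12, so it is Category CR (Corrosive).
The descaling concentrate has pH 1.9, which is ≤ 2, so it is Category CR (Corrosive).
With pH 1.5 (≤ 2), the pickling solution falls in Category CR.
Category CR net quantity: 19.17 L + (three 5.72 L containers = 17.16 L) + 18.33 L = 54.66 L.
That exceeds the Category CR express courier limit of 50 L.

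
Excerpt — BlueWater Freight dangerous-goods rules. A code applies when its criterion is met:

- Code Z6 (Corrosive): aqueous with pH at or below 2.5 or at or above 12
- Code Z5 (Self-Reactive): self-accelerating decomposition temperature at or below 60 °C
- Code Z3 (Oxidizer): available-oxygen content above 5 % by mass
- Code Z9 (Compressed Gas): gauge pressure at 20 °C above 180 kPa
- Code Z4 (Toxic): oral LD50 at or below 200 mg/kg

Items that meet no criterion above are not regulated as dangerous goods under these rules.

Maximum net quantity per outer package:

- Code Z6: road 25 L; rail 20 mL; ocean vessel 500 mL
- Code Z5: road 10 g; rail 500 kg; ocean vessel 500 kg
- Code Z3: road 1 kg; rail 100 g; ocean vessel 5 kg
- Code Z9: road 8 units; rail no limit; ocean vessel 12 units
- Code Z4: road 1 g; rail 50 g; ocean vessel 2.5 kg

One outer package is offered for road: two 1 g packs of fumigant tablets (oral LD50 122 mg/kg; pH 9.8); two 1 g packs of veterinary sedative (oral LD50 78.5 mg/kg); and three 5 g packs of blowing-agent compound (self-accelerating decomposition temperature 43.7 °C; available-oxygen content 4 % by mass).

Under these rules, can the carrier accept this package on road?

No

Oral LD50 122 mg/kg meets the Code Z4 criterion (Toxic), so the fumigant tablets are Code Z4.
Oral LD50 78.5 mg/kg meets the Code Z4 criterion (Toxic), so the veterinary sedative is Code Z4.
Blowing-agent compound: self-accelerating decomposition temperature 43.7 °C ≤ 60 °C → Code Z5 (Self-Reactive).
Code Z4 net quantity: (two 1 g packs = 2 g) + (two 1 g packs = 2 g) = 4 g.
4 g exceeds the road limit of 1 g for Code Z4.
Code Z5 quantity: three 5 g packs = 15 g.
15 g exceeds the road limit of 10 g for Code Z5.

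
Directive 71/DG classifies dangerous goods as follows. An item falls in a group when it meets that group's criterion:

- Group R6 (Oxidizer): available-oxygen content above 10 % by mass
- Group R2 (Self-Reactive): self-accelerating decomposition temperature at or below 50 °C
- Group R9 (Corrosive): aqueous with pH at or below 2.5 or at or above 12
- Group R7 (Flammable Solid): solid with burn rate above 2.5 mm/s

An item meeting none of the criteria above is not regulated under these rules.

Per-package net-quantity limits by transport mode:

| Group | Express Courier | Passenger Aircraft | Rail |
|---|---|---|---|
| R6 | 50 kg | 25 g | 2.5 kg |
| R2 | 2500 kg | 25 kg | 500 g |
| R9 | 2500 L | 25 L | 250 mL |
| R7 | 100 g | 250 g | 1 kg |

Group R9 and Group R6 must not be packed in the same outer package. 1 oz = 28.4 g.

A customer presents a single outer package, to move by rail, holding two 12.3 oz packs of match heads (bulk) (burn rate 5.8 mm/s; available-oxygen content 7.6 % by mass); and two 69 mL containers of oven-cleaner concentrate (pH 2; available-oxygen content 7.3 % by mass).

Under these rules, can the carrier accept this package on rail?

Yes

Burn rate 5.8 mm/s meets the Group R7 criterion (Flammable Solid), so the match heads (bulk) are Group R7.
With pH 2 (≤ 2.5), the oven-cleaner concentrate falls in Group R9.
Group R7 quantity: two 12.3 oz packs = 698.64 g.
698.64 g is within the rail limit of 1 kg for Group R7.
Group R9 quantity: two 69 mL containers = 138 mL.
That is within the Group R9 rail limit of 250 mL.
The segregation rule (Group R9 with Group R6) does not apply to Group R7 with Group R9.
Every hazard group is within its rail limit and no segregation rule is violated.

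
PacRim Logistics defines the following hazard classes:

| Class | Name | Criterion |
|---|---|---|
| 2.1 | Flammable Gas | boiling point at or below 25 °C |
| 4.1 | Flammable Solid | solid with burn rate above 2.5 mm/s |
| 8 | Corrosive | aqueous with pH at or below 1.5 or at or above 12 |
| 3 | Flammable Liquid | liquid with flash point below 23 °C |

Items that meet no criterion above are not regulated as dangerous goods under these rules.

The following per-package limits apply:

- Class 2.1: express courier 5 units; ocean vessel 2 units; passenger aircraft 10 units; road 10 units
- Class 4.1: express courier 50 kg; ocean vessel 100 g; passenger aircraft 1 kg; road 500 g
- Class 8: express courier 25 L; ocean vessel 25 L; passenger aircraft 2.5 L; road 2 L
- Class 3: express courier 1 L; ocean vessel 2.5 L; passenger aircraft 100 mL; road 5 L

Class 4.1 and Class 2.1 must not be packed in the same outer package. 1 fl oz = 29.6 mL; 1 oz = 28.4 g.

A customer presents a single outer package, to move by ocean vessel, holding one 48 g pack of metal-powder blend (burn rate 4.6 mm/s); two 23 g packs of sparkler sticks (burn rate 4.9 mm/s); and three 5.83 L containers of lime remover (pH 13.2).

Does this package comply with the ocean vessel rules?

Yes

The metal-powder blend has burn rate 4.6 mm/s, which is > 2.5 mm/s, so it is Class 4.1 (Flammable Solid).
The sparkler sticks have burn rate 4.9 mm/s, which is > 2.5 mm/s, so they are Class 4.1 (Flammable Solid).
pH 13.2 meets the Class 8 criterion (Corrosive), so the lime remover is Class 8.
Class 4.1 net quantity: 48 g + (two 23 g packs = 46 g) = 94 g.
That is within the Class 4.1 ocean vessel limit of 100 g.
Class 8 quantity: three 5.83 L containers = 17.49 L.
That is within the Class 8 ocean vessel limit of 25 L.
The segregation rule (Class 4.1 with Class 2.1) does not apply to Class 4.1 with Class 8.
Every hazard class is within its ocean vessel limit and no segregation rule is violated.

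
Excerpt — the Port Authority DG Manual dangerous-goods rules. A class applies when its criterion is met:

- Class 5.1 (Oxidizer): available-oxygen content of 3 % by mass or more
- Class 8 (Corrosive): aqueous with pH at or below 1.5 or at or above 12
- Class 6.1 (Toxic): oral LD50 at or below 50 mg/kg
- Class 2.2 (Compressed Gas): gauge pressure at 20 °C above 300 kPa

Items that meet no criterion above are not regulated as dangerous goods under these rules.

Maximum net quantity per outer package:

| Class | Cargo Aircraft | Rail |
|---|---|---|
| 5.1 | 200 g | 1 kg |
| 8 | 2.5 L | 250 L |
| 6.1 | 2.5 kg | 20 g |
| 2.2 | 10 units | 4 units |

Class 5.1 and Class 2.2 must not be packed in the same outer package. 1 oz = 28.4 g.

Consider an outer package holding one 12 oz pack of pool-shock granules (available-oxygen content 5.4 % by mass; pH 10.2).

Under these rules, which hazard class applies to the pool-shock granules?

Class 5.1

The pool-shock granules have available-oxygen content 5.4 % by mass, which is ≥ 3 % by mass, so they are Class 5.1 (Oxidizer).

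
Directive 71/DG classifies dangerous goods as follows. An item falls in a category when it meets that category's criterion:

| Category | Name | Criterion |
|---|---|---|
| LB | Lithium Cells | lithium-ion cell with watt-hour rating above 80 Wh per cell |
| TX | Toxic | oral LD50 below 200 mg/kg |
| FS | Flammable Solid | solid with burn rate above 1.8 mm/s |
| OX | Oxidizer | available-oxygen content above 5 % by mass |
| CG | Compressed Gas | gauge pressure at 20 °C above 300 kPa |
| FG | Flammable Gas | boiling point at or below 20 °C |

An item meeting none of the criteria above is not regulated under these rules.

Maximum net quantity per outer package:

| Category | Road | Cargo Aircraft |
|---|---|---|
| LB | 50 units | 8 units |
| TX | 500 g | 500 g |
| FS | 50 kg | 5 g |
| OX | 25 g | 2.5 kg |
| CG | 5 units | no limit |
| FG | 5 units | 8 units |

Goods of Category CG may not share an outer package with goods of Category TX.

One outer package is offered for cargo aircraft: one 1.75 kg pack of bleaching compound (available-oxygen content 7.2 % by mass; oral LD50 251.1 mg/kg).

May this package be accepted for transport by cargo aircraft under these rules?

The bleaching compound has available-oxygen content 7.2 % by mass, which is > 5 % by mass, so it is Category OX (Oxidizer).
Category OX quantity: 1.75 kg.
1.75 kg is within the cargo aircraft limit of 2.5 kg for Category OX.

Yes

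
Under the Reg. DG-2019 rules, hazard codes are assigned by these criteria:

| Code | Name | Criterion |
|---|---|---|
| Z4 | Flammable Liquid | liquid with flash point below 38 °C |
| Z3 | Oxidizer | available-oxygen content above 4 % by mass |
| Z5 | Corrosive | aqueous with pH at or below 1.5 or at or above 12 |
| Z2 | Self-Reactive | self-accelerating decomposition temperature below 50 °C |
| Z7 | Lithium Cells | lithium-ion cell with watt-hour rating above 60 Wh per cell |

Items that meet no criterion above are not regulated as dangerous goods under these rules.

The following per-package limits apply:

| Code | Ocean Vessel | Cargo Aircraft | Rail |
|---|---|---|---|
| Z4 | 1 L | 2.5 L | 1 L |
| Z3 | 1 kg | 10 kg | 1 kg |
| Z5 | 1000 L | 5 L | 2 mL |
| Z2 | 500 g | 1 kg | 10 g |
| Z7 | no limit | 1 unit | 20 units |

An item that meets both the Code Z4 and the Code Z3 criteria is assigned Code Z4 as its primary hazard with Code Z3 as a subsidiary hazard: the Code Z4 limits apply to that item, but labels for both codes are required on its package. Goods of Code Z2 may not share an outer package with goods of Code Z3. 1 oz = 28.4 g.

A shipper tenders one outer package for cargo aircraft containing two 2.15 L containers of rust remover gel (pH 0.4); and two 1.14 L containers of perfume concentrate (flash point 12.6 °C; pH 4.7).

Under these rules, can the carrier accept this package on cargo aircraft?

pH 0.4 meets the Code Z5 criterion (Corrosive), so the rust remover gel is Code Z5.
Flash point 12.6 °C meets the Code Z4 criterion (Flammable Liquid), so the perfume concentrate is Code Z4.
Code Z4 quantity: two 1.14 L containers = 2.28 L.
2.28 L is within the cargo aircraft limit of 2.5 L for Code Z4.
Code Z5 quantity: two 2.15 L containers = 4.3 L.
That is within the Code Z5 cargo aircraft limit of 5 L.
The segregation rule (Code Z2 with Code Z3) does not apply to Code Z4 with Code Z5.
Every hazard code is within its cargo aircraft limit and no segregation rule is violated.

Yes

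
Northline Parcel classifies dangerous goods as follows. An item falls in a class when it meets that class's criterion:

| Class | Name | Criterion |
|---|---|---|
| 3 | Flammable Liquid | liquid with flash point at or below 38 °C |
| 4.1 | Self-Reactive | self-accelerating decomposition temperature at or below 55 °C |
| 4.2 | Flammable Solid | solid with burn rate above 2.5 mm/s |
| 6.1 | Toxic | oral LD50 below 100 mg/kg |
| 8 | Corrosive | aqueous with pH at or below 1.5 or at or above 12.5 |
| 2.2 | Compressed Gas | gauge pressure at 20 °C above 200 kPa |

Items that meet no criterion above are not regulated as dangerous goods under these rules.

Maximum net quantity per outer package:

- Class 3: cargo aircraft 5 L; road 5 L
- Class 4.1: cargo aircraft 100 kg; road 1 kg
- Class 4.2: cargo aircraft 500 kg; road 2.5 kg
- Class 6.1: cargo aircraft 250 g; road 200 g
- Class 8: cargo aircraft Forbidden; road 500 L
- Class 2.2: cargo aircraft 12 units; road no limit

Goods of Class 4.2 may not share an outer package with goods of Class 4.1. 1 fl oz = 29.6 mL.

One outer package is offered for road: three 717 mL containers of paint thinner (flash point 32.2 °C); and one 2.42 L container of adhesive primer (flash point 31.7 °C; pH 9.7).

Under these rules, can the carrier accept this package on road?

Yes

With flash point 32.2 °C (≤ 38 °C), the paint thinner falls in Class 3.
Adhesive primer: flash point 31.7 °C ≤ 38 °C → Class 3 (Flammable Liquid).
Total Class 3: (three 717 mL containers = 2.151 L) + 2.42 L = 4.571 L.
4.571 L is within the road limit of 5 L for Class 3.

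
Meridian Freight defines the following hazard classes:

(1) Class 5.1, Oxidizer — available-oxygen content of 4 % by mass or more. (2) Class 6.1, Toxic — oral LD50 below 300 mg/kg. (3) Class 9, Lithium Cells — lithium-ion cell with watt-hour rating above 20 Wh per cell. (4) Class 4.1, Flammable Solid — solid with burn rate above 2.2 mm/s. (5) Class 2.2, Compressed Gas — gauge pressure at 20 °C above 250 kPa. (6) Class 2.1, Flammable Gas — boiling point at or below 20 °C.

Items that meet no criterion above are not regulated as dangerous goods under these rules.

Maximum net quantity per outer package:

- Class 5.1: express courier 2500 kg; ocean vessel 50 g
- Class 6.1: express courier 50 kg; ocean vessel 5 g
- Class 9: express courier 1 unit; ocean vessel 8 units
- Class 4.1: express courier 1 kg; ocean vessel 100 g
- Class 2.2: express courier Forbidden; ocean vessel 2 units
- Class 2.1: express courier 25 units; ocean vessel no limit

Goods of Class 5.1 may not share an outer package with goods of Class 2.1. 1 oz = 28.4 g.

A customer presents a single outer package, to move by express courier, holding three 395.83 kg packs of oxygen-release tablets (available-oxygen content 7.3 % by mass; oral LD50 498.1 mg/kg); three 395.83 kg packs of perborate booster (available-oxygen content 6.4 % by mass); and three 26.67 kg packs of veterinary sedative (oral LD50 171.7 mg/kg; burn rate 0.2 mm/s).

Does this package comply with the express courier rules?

No

The oxygen-release tablets have available-oxygen content 7.3 % by mass, which is ≥ 4 % by mass, so they are Class 5.1 (Oxidizer).
Available-oxygen content 6.4 % by mass meets the Class 5.1 criterion (Oxidizer), so the perborate booster is Class 5.1.
Veterinary sedative: oral LD50 171.7 mg/kg < 300 mg/kg → Class 6.1 (Toxic).
Class 5.1 net quantity: (three 395.83 kg packs = 1187.49 kg) + (three 395.83 kg packs = 1187.49 kg) = 2374.98 kg.
2374.98 kg ≤ 2500 kg (express courier limit, Class 5.1) — within limit.
Class 6.1 quantity: three 26.67 kg packs = 80.01 kg.
80.01 kg exceeds the express courier limit of 50 kg for Class 6.1.
The segregation rule (Class 5.1 with Class 2.1) does not apply to Class 5.1 with Class 6.1.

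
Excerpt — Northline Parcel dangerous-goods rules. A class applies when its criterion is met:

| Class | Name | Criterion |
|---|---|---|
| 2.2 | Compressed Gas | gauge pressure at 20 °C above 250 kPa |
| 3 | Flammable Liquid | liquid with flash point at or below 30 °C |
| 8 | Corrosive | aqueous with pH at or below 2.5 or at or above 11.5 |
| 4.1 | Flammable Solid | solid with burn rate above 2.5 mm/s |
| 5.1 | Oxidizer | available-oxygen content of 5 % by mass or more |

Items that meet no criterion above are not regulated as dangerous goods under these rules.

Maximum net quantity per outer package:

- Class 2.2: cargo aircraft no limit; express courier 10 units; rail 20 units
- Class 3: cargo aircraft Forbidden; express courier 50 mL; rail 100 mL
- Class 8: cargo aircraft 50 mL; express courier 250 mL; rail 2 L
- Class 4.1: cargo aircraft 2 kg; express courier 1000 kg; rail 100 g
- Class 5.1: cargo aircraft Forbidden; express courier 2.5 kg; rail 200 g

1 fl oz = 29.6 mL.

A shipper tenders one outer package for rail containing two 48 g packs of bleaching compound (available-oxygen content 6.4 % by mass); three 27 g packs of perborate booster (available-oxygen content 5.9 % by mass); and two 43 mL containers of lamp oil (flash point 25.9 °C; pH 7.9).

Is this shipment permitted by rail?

With available-oxygen content 6.4 % by mass (≥ 5 % by mass), the bleaching compound falls in Class 5.1.
The perborate booster has available-oxygen content 5.9 % by mass, which is ≥ 5 % by mass, so it is Class 5.1 (Oxidizer).
Lamp oil: flash point 25.9 °C ≤ 30 °C → Class 3 (Flammable Liquid).
Total Class 5.1: (two 48 g packs = 96 g) + (three 27 g packs = 81 g) = 177 g.
177 g is within the rail limit of 200 g for Class 5.1.
Class 3 quantity: two 43 mL containers = 86 mL.
86 mL is within the rail limit of 100 mL for Class 3.
Every hazard class is within its rail limit and no segregation rule is violated.

Yes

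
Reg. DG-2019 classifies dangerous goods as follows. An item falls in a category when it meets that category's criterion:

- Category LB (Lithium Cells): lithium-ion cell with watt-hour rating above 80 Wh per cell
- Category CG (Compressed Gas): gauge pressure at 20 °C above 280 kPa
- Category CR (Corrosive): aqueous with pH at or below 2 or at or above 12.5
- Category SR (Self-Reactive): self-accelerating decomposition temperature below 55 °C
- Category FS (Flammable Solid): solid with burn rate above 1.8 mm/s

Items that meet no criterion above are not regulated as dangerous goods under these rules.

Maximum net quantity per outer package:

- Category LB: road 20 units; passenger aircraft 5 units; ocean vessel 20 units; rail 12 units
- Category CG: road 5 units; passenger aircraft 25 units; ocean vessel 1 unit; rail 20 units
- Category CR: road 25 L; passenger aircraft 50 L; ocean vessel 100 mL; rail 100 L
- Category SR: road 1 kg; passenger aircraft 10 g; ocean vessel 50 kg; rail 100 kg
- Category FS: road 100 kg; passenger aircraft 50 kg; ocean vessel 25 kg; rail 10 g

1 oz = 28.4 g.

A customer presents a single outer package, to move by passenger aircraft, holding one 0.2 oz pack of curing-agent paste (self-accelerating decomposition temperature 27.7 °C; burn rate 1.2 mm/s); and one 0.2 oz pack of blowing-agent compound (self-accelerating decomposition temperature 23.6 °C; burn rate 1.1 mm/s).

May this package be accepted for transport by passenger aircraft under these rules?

No

Self-accelerating decomposition temperature 27.7 °C meets the Category SR criterion (Self-Reactive), so the curing-agent paste is Category SR.
Blowing-agent compound: self-accelerating decomposition temperature 23.6 °C < 55 °C → Category SR (Self-Reactive).
Total Category SR: (one 0.2 oz pack = 5.68 g) + (one 0.2 oz pack = 5.68 g) = 11.36 g.
11.36 g exceeds the passenger aircraft limit of 10 g for Category SR.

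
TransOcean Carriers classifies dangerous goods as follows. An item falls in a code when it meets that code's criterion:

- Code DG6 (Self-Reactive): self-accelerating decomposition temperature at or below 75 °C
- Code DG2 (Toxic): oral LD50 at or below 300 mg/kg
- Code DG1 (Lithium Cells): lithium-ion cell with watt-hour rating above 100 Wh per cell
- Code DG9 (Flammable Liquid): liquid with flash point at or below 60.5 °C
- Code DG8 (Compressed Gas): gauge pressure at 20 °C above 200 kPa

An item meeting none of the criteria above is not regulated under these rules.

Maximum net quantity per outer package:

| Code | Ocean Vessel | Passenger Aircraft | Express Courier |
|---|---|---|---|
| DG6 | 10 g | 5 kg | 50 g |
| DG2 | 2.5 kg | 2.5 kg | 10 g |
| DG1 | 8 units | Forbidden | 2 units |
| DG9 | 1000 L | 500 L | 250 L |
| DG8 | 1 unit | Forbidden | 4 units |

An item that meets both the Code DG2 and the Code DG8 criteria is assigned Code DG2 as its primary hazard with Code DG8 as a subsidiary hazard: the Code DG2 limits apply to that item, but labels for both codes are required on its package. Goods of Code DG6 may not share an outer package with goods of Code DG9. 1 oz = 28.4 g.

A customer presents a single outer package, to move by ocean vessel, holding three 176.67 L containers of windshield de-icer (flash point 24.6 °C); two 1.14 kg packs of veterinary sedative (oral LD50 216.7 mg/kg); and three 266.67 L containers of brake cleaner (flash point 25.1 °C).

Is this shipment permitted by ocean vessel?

Windshield de-icer: flash point 24.6 °C ≤ 60.5 °C → Code DG9 (Flammable Liquid).
With oral LD50 216.7 mg/kg (≤ 300 mg/kg), the veterinary sedative falls in Code DG2.
The brake cleaner has flash point 25.1 °C, which is ≤ 60.5 °C, so it is Code DG9 (Flammable Liquid).
Code DG9 net quantity: (three 176.67 L containers = 530.01 L) + (three 266.67 L containers = 800.01 L) = 1330.02 L.
That exceeds the Code DG9 ocean vessel limit of 1000 L.
Code DG2 quantity: two 1.14 kg packs = 2.28 kg.
That is within the Code DG2 ocean vessel limit of 2.5 kg.
The segregation rule (Code DG6 with Code DG9) does not apply to Code DG9 with Code DG2.

No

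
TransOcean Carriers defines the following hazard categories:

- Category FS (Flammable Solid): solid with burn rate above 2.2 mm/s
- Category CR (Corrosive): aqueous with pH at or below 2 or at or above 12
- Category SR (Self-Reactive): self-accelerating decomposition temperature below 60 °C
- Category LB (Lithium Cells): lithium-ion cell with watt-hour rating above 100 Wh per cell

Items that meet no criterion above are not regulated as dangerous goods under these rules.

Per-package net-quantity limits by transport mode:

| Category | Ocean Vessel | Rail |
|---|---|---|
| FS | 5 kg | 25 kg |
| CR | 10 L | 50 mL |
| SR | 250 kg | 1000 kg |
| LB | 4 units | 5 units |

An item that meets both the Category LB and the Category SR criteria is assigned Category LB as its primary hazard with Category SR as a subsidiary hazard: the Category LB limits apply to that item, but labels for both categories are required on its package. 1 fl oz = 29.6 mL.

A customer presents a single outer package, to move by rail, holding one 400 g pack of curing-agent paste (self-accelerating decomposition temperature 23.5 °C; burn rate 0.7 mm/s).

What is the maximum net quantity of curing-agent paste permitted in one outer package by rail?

Self-accelerating decomposition temperature 23.5 °C meets the Category SR criterion (Self-Reactive), so the curing-agent paste is Category SR.
The rail limit for Category SR is 1000 kg.

1000 kg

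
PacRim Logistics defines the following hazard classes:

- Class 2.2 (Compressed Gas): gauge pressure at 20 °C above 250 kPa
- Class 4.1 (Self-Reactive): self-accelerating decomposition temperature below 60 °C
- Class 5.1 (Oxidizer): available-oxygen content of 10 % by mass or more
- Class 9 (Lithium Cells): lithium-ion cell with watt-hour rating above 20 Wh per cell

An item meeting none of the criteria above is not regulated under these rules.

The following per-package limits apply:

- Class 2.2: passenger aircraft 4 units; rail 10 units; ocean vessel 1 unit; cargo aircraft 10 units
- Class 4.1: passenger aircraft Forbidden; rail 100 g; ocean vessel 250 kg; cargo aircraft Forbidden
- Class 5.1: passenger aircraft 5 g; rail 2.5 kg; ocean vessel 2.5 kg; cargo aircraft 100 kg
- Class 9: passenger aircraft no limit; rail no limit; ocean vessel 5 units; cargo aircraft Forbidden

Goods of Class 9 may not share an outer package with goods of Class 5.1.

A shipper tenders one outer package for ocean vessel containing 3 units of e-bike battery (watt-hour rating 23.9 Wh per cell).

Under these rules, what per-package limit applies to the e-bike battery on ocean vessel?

5 units

E-bike battery: watt-hour rating 23.9 Wh per cell > 20 Wh per cell → Class 9 (Lithium Cells).
The ocean vessel limit for Class 9 is 5 units.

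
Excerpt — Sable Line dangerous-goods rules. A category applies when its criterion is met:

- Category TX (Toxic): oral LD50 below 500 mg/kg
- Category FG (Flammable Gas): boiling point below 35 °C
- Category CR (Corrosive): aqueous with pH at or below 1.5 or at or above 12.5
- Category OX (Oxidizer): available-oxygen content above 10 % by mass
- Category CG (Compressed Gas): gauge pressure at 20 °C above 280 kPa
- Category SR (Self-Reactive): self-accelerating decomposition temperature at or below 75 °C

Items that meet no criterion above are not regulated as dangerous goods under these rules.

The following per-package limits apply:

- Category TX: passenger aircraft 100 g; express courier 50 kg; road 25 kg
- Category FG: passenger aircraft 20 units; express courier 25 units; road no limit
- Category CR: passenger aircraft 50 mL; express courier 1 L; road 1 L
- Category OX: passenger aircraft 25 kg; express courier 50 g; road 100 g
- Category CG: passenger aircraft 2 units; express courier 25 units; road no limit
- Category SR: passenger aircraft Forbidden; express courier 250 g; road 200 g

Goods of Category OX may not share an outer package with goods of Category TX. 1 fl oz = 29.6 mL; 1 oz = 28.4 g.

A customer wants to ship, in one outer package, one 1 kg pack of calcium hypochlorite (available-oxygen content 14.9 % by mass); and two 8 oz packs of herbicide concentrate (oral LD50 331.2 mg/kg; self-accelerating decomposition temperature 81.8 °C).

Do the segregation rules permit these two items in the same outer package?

Available-oxygen content 14.9 % by mass meets the Category OX criterion (Oxidizer), so the calcium hypochlorite is Category OX.
Herbicide concentrate: oral LD50 331.2 mg/kg < 500 mg/kg → Category TX (Toxic).
Category OX and Category TX may not share an outer package.

No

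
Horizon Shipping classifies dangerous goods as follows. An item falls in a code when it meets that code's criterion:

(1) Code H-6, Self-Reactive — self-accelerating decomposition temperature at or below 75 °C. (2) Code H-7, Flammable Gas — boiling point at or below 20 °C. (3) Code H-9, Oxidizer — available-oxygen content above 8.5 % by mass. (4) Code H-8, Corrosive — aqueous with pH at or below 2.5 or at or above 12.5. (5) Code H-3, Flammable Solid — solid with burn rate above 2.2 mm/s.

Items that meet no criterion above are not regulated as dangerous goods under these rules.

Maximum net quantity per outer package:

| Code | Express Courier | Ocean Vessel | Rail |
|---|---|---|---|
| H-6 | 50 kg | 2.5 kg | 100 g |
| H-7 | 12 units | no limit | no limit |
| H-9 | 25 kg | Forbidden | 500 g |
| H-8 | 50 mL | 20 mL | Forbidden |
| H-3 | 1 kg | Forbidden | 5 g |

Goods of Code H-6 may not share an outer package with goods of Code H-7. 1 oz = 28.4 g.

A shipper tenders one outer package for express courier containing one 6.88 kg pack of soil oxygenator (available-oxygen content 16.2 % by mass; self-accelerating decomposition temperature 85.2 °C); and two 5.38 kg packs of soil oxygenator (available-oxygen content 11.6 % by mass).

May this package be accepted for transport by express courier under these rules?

Yes

The soil oxygenator has available-oxygen content 16.2 % by mass, which is > 8.5 % by mass, so it is Code H-9 (Oxidizer).
Available-oxygen content 11.6 % by mass meets the Code H-9 criterion (Oxidizer), so the soil oxygenator is Code H-9.
Total Code H-9: 6.88 kg + (two 5.38 kg packs = 10.76 kg) = 17.64 kg.
17.64 kg ≤ 25 kg (express courier limit, Code H-9) — within limit.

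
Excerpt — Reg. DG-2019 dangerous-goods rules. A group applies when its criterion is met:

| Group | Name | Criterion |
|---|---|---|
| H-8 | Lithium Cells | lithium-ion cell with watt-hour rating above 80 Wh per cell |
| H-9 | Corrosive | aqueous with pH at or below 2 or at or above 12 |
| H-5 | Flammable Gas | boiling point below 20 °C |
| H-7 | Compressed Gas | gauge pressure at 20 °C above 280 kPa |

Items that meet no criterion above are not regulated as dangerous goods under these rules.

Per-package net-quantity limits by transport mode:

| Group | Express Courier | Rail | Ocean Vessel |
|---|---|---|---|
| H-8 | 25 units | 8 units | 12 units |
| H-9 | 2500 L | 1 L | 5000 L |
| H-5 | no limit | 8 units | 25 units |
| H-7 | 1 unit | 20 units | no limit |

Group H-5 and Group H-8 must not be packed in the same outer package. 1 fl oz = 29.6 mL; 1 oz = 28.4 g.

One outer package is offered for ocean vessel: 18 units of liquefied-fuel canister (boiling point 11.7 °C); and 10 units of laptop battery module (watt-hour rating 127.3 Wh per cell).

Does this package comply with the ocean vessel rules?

No

The liquefied-fuel canister has boiling point 11.7 °C, which is < 20 °C, so it is Group H-5 (Flammable Gas).
Watt-hour rating 127.3 Wh per cell meets the Group H-8 criterion (Lithium Cells), so the laptop battery module is Group H-8.
Group H-5 quantity: 18 units.
18 units is within the ocean vessel limit of 25 units for Group H-5.
Group H-8 quantity: 10 units.
10 units is within the ocean vessel limit of 12 units for Group H-8.
Group H-5 and Group H-8 may not share an outer package.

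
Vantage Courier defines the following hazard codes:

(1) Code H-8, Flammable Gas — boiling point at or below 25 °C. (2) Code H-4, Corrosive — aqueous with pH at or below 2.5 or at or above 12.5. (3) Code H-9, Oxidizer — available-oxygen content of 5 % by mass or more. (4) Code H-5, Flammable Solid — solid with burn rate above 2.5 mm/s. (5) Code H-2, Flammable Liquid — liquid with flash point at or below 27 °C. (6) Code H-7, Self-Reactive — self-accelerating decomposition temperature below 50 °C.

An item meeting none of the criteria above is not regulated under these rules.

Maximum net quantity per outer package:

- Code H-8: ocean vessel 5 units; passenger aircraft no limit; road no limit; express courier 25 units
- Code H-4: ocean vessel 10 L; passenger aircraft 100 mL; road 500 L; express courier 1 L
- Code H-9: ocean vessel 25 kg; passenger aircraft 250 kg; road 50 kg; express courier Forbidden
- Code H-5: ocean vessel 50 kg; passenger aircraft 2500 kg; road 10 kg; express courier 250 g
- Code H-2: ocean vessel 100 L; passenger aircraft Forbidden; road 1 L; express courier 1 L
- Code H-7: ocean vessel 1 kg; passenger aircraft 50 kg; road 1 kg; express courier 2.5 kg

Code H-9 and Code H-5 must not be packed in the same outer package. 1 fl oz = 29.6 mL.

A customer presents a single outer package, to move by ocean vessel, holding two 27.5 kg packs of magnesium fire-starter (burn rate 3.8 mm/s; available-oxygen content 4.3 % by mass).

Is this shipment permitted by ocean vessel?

No

The magnesium fire-starter has burn rate 3.8 mm/s, which is > 2.5 mm/s, so it is Code H-5 (Flammable Solid).
Code H-5 quantity: two 27.5 kg packs = 55 kg.
55 kg > 50 kg (ocean vessel limit, Code H-5) — over the limit.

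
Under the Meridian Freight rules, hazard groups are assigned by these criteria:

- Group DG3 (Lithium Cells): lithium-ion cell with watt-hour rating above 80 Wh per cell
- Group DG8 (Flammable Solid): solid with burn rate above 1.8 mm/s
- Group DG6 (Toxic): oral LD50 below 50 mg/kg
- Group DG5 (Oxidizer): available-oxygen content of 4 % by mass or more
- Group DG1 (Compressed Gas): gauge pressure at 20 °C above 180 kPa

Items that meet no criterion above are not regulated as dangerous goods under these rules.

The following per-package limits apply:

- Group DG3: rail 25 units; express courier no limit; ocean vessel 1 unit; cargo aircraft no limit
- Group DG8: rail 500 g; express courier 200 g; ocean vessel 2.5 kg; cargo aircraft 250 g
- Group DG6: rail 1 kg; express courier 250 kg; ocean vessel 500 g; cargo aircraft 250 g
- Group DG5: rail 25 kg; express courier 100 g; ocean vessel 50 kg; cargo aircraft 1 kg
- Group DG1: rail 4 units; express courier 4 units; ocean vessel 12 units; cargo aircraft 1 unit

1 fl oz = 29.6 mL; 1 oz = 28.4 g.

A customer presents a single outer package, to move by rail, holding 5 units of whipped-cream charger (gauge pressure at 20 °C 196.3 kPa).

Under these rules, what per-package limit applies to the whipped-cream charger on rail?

4 units

The whipped-cream charger has gauge pressure at 20 °C 196.3 kPa, which is > 180 kPa, so it is Group DG1 (Compressed Gas).
The rail limit for Group DG1 is 4 units.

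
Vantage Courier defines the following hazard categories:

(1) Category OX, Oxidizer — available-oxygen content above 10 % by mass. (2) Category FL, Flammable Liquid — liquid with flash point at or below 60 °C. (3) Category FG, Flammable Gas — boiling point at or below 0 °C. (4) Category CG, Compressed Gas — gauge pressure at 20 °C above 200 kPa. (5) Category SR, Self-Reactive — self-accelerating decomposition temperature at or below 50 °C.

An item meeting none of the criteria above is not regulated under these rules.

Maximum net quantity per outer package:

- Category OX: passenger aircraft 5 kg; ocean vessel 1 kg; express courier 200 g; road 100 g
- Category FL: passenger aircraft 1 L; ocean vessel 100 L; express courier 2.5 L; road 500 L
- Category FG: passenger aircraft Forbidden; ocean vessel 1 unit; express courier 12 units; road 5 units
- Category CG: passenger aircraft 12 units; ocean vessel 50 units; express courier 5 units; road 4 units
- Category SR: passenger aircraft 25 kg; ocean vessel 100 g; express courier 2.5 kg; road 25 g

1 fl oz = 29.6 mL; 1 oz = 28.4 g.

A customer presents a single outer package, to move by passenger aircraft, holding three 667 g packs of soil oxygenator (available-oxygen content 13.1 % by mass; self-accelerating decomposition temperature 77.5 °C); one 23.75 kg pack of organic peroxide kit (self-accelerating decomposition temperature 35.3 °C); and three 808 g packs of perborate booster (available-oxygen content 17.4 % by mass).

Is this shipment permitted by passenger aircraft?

Yes

The soil oxygenator has available-oxygen content 13.1 % by mass, which is > 10 % by mass, so it is Category OX (Oxidizer).
The organic peroxide kit has self-accelerating decomposition temperature 35.3 °C, which is ≤ 50 °C, so it is Category SR (Self-Reactive).
Available-oxygen content 17.4 % by mass meets the Category OX criterion (Oxidizer), so the perborate booster is Category OX.
Total Category OX: (three 667 g packs = 2.001 kg) + (three 808 g packs = 2.424 kg) = 4.425 kg.
4.425 kg is within the passenger aircraft limit of 5 kg for Category OX.
Category SR quantity: 23.75 kg.
That is within the Category SR passenger aircraft limit of 25 kg.
Every hazard category is within its passenger aircraft limit and no segregation rule is violated.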